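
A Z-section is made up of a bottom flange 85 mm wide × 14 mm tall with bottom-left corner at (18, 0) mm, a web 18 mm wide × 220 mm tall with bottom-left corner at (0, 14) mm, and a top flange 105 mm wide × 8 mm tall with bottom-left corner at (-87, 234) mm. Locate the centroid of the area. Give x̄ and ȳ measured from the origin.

x̄ = 13.13 mm, ȳ = 116.74 mm

Part | A | x̄ᵢ | ȳᵢ | A·x̄ᵢ | A·ȳᵢ
bottom flange | 1190.00 | 60.50 | 7.00 | 71995.00 | 8330.00
web | 3960.00 | 9.00 | 124.00 | 35640.00 | 491040.00
top flange | 840.00 | -34.50 | 238.00 | -28980.00 | 199920.00
Σ | 5990.00 |  |  | 78655.00 | 699290.00
x̄ = 78655.00 / 5990.00 = 13.13 mm
ȳ = 699290.00 / 5990.00 = 116.74 mm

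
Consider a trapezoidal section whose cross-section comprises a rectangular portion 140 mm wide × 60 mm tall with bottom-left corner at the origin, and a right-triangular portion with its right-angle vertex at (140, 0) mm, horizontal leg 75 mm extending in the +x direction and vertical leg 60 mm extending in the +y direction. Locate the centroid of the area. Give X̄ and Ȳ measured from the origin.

X̄ = 90.07 mm, Ȳ = 27.89 mm

Part | A | x̄ᵢ | ȳᵢ | A·x̄ᵢ | A·ȳᵢ
rectangular portion | 8400.00 | 70.00 | 30.00 | 588000.00 | 252000.00
triangular portion | 2250.00 | 165.00 | 20.00 | 371250.00 | 45000.00
Σ | 10650.00 |  |  | 959250.00 | 297000.00
X̄ = 959250.00 / 10650.00 = 90.07 mm
Ȳ = 297000.00 / 10650.00 = 27.89 mm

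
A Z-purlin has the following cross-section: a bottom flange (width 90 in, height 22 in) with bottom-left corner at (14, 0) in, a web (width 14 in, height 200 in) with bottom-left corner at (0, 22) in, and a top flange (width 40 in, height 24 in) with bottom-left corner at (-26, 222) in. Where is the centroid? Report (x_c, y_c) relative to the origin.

x_c = 22.76 in, y_c = 102.44 in

bottom flange: A = 90 × 22 = 1980.00, centroid at (59.00, 11.00).
web: A = 14 × 200 = 2800.00, centroid at (7.00, 122.00).
top flange: A = 40 × 24 = 960.00, centroid at (-6.00, 234.00).
ΣA = 5740.00 in², ΣAx_c = 130660.00 in³, ΣAy_c = 588020.00 in³.
x_c = 130660.00/5740.00 = 22.76 in; y_c = 588020.00/5740.00 = 102.44 in.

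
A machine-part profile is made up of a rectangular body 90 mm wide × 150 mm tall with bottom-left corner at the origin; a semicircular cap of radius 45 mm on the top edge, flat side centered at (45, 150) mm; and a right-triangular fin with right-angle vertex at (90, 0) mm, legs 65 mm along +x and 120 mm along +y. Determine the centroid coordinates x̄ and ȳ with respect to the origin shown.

rectangular body: A = 90 × 150 = 13500.00, centroid at (45.00, 75.00).
semicircular top: A = ½π·45² = 3180.86, centroid at (45.00, 169.10).
triangular fin: A = ½·65·120 = 3900.00, centroid at (111.67, 40.00).
ΣA = 20580.86 mm², ΣAx̄ = 1186138.82 mm³, ΣAȳ = 1706379.38 mm³.
x̄ = 1186138.82/20580.86 = 57.63 mm; ȳ = 1706379.38/20580.86 = 82.91 mm.

x̄ = 57.63 mm, ȳ = 82.91 mm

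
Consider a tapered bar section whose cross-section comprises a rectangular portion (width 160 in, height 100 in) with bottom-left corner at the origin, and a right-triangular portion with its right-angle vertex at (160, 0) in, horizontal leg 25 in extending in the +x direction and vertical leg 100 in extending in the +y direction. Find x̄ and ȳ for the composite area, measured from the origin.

rectangular portion: A = 160 × 100 = 16000.00, centroid at (80.00, 50.00).
triangular portion: A = ½·25·100 = 1250.00, centroid at (168.33, 33.33).
ΣA = 17250.00 in²
ΣAx̄ = (16000.00)(80.00) + (1250.00)(168.33) = 1490416.67 in³
ΣAȳ = (16000.00)(50.00) + (1250.00)(33.33) = 841666.67 in³
x̄ = 1490416.67 / 17250.00 = 86.40 in
ȳ = 841666.67 / 17250.00 = 48.79 in

x̄ = 86.40 in, ȳ = 48.79 in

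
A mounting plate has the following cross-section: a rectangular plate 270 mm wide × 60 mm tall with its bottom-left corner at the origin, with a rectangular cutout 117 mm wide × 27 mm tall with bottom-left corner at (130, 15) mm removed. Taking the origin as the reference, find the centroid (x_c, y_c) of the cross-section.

plate: A = 270 × 60 = 16200.00, centroid at (135.00, 30.00).
hole: A = −(117 × 27) = -3159.00, centroid at (188.50, 28.50).
ΣA = 13041.00 mm², ΣAx_c = 1591528.50 mm³, ΣAy_c = 395968.50 mm³.
x_c = 1591528.50/13041.00 = 122.04 mm; y_c = 395968.50/13041.00 = 30.36 mm.

x_c = 122.04 mm, y_c = 30.36 mm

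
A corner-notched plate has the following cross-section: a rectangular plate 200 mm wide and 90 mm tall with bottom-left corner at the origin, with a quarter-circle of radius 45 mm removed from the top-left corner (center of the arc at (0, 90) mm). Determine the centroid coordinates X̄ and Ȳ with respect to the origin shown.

plate: A = 200 × 90 = 18000.00, centroid at (100.00, 45.00).
removed quarter-circle: A = −¼π·45² = -1590.43, centroid at (19.10, 70.90).
ΣA = 16409.57 mm², ΣAX̄ = 1769625.00 mm³, ΣAȲ = 697236.18 mm³.
X̄ = 1769625.00/16409.57 = 107.84 mm; Ȳ = 697236.18/16409.57 = 42.49 mm.

X̄ = 107.84 mm, Ȳ = 42.49 mm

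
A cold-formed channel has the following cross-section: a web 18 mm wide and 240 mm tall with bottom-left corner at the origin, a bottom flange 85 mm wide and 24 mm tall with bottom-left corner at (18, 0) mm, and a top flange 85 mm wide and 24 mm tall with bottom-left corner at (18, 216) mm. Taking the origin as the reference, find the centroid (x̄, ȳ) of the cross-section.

web: A = 18 × 240 = 4320.00, centroid at (9.00, 120.00).
bottom flange: A = 85 × 24 = 2040.00, centroid at (60.50, 12.00).
top flange: A = 85 × 24 = 2040.00, centroid at (60.50, 228.00).
ΣA = 8400.00 mm²
ΣAx̄ = (4320.00)(9.00) + (2040.00)(60.50) + (2040.00)(60.50) = 285720.00 mm³
ΣAȳ = (4320.00)(120.00) + (2040.00)(12.00) + (2040.00)(228.00) = 1008000.00 mm³
x̄ = 285720.00 / 8400.00 = 34.01 mm
ȳ = 1008000.00 / 8400.00 = 120.00 mm

x̄ = 34.01 mm, ȳ = 120.00 mm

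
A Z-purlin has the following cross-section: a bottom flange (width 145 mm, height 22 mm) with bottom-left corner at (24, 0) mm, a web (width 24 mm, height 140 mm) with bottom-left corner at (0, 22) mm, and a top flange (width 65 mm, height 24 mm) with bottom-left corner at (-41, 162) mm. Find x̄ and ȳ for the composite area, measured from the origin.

Part | A | x̄ᵢ | ȳᵢ | A·x̄ᵢ | A·ȳᵢ
bottom flange | 3190.00 | 96.50 | 11.00 | 307835.00 | 35090.00
web | 3360.00 | 12.00 | 92.00 | 40320.00 | 309120.00
top flange | 1560.00 | -8.50 | 174.00 | -13260.00 | 271440.00
Σ | 8110.00 |  |  | 334895.00 | 615650.00
x̄ = 334895.00 / 8110.00 = 41.29 mm
ȳ = 615650.00 / 8110.00 = 75.91 mm

x̄ = 41.29 mm, ȳ = 75.91 mm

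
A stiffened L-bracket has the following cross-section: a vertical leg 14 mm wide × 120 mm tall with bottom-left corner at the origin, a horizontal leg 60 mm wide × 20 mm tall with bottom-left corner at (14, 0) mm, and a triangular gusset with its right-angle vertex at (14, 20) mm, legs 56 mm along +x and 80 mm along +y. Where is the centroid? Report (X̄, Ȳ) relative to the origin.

X̄ = 26.90 mm, Ȳ = 42.45 mm

vertical leg: A = 14 × 120 = 1680.00, centroid at (7.00, 60.00).
horizontal leg: A = 60 × 20 = 1200.00, centroid at (44.00, 10.00).
gusset: A = ½·56·80 = 2240.00, centroid at (32.67, 46.67).
ΣA = 5120.00 mm², ΣAX̄ = 137733.33 mm³, ΣAȲ = 217333.33 mm³.
X̄ = 137733.33/5120.00 = 26.90 mm; Ȳ = 217333.33/5120.00 = 42.45 mm.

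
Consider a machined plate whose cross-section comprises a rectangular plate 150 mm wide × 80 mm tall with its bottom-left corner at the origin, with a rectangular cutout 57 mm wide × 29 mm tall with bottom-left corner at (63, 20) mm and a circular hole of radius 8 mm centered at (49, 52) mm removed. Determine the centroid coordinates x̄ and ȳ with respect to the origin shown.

x̄ = 72.83 mm, ȳ = 40.66 mm

plate: A = 150 × 80 = 12000.00, centroid at (75.00, 40.00).
hole 1: A = −(57 × 29) = -1653.00, centroid at (91.50, 34.50).
hole 2: A = −π·8² = -201.06, centroid at (49.00, 52.00).
ΣA = 10145.94 mm²
ΣAx̄ = (12000.00)(75.00) + (-1653.00)(91.50) + (-201.06)(49.00) = 738898.47 mm³
ΣAȳ = (12000.00)(40.00) + (-1653.00)(34.50) + (-201.06)(52.00) = 412516.28 mm³
x̄ = 738898.47 / 10145.94 = 72.83 mm
ȳ = 412516.28 / 10145.94 = 40.66 mm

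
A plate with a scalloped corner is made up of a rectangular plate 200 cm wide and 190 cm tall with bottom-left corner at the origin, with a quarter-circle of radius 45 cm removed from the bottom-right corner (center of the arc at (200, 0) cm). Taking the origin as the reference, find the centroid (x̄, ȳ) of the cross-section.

x̄ = 96.47 cm, ȳ = 98.32 cm

plate: A = 200 × 190 = 38000.00, centroid at (100.00, 95.00).
removed quarter-circle: A = −¼π·45² = -1590.43, centroid at (180.90, 19.10).
ΣA = 36409.57 cm²
ΣAx̄ = (38000.00)(100.00) + (-1590.43)(180.90) = 3512288.74 cm³
ΣAȳ = (38000.00)(95.00) + (-1590.43)(19.10) = 3579625.00 cm³
x̄ = 3512288.74 / 36409.57 = 96.47 cm
ȳ = 3579625.00 / 36409.57 = 98.32 cm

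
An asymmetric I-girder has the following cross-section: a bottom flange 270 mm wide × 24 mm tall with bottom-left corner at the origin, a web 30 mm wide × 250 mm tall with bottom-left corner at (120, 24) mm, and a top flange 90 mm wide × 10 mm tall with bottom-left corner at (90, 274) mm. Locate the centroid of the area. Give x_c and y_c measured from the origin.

bottom flange: A = 270 × 24 = 6480.00, centroid at (135.00, 12.00).
web: A = 30 × 250 = 7500.00, centroid at (135.00, 149.00).
top flange: A = 90 × 10 = 900.00, centroid at (135.00, 279.00).
ΣA = 14880.00 mm², ΣAx_c = 2008800.00 mm³, ΣAy_c = 1446360.00 mm³.
x_c = 2008800.00/14880.00 = 135.00 mm; y_c = 1446360.00/14880.00 = 97.20 mm.

x_c = 135.00 mm, y_c = 97.20 mm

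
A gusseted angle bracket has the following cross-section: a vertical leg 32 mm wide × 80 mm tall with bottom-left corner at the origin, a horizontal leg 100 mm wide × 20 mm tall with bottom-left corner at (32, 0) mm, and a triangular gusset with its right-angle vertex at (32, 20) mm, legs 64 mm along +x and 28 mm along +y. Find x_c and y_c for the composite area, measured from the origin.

Part | A | x̄ᵢ | ȳᵢ | A·x̄ᵢ | A·ȳᵢ
vertical leg | 2560.00 | 16.00 | 40.00 | 40960.00 | 102400.00
horizontal leg | 2000.00 | 82.00 | 10.00 | 164000.00 | 20000.00
gusset | 896.00 | 53.33 | 29.33 | 47786.67 | 26282.67
Σ | 5456.00 |  |  | 252746.67 | 148682.67
x_c = 252746.67 / 5456.00 = 46.32 mm
y_c = 148682.67 / 5456.00 = 27.25 mm

x_c = 46.32 mm, y_c = 27.25 mm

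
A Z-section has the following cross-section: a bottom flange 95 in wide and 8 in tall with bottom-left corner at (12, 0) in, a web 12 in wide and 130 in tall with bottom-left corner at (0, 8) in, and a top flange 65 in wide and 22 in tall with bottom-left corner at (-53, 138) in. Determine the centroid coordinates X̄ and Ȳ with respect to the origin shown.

X̄ = 6.74 in, Ȳ = 88.00 in

bottom flange: A = 95 × 8 = 760.00, centroid at (59.50, 4.00).
web: A = 12 × 130 = 1560.00, centroid at (6.00, 73.00).
top flange: A = 65 × 22 = 1430.00, centroid at (-20.50, 149.00).
ΣA = 3750.00 in², ΣAX̄ = 25265.00 in³, ΣAȲ = 329990.00 in³.
X̄ = 25265.00/3750.00 = 6.74 in; Ȳ = 329990.00/3750.00 = 88.00 in.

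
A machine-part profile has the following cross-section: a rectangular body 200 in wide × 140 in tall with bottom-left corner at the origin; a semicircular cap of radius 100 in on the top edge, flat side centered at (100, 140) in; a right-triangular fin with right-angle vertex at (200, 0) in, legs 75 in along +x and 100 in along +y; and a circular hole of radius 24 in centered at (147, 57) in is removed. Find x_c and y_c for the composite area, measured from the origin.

x_c = 108.41 in, y_c = 106.20 in

rectangular body: A = 200 × 140 = 28000.00, centroid at (100.00, 70.00).
semicircular top: A = ½π·100² = 15707.96, centroid at (100.00, 182.44).
triangular fin: A = ½·75·100 = 3750.00, centroid at (225.00, 33.33).
hole: A = −π·24² = -1809.56, centroid at (147.00, 57.00).
ΣA = 45648.41 in²
ΣAx_c = (28000.00)(100.00) + (15707.96)(100.00) + (3750.00)(225.00) + (-1809.56)(147.00) = 4948541.39 in³
ΣAy_c = (28000.00)(70.00) + (15707.96)(182.44) + (3750.00)(33.33) + (-1809.56)(57.00) = 4847636.75 in³
x_c = 4948541.39 / 45648.41 = 108.41 in
y_c = 4847636.75 / 45648.41 = 106.20 in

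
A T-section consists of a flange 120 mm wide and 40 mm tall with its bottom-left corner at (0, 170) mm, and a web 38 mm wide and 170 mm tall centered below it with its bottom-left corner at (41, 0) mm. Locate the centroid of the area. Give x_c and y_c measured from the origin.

x_c = 60.00 mm, y_c = 129.76 mm

Part | A | x̄ᵢ | ȳᵢ | A·x̄ᵢ | A·ȳᵢ
web | 6460.00 | 60.00 | 85.00 | 387600.00 | 549100.00
flange | 4800.00 | 60.00 | 190.00 | 288000.00 | 912000.00
Σ | 11260.00 |  |  | 675600.00 | 1461100.00
x_c = 675600.00 / 11260.00 = 60.00 mm
y_c = 1461100.00 / 11260.00 = 129.76 mm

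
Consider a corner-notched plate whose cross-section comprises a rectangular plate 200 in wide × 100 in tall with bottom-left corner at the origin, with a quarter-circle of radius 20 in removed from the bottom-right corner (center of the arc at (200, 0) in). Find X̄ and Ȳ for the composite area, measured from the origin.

X̄ = 98.54 in, Ȳ = 50.66 in

Part | A | x̄ᵢ | ȳᵢ | A·x̄ᵢ | A·ȳᵢ
plate | 20000.00 | 100.00 | 50.00 | 2000000.00 | 1000000.00
removed quarter-circle | -314.16 | 191.51 | 8.49 | -60165.19 | -2666.67
Σ | 19685.84 |  |  | 1939834.81 | 997333.33
X̄ = 1939834.81 / 19685.84 = 98.54 in
Ȳ = 997333.33 / 19685.84 = 50.66 in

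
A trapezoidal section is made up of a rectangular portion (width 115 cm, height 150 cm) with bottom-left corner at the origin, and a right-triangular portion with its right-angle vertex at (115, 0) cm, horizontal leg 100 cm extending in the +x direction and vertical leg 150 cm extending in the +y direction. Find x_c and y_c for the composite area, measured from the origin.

Part | A | x̄ᵢ | ȳᵢ | A·x̄ᵢ | A·ȳᵢ
rectangular portion | 17250.00 | 57.50 | 75.00 | 991875.00 | 1293750.00
triangular portion | 7500.00 | 148.33 | 50.00 | 1112500.00 | 375000.00
Σ | 24750.00 |  |  | 2104375.00 | 1668750.00
x_c = 2104375.00 / 24750.00 = 85.03 cm
y_c = 1668750.00 / 24750.00 = 67.42 cm

x_c = 85.03 cm, y_c = 67.42 cm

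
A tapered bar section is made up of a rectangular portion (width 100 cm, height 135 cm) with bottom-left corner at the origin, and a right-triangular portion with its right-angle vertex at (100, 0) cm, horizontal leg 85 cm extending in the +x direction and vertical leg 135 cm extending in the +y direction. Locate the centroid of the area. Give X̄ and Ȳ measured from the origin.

Part | A | x̄ᵢ | ȳᵢ | A·x̄ᵢ | A·ȳᵢ
rectangular portion | 13500.00 | 50.00 | 67.50 | 675000.00 | 911250.00
triangular portion | 5737.50 | 128.33 | 45.00 | 736312.50 | 258187.50
Σ | 19237.50 |  |  | 1411312.50 | 1169437.50
X̄ = 1411312.50 / 19237.50 = 73.36 cm
Ȳ = 1169437.50 / 19237.50 = 60.79 cm

X̄ = 73.36 cm, Ȳ = 60.79 cm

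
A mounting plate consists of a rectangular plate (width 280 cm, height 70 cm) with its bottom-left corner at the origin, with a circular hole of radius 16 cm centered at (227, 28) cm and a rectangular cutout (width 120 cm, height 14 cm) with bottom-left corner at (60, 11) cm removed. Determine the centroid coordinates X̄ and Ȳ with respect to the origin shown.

X̄ = 137.88 cm, Ȳ = 37.00 cm

plate: A = 280 × 70 = 19600.00, centroid at (140.00, 35.00).
hole 1: A = −π·16² = -804.25, centroid at (227.00, 28.00).
hole 2: A = −(120 × 14) = -1680.00, centroid at (120.00, 18.00).
ΣA = 17115.75 cm², ΣAX̄ = 2359835.77 cm³, ΣAȲ = 633241.06 cm³.
X̄ = 2359835.77/17115.75 = 137.88 cm; Ȳ = 633241.06/17115.75 = 37.00 cm.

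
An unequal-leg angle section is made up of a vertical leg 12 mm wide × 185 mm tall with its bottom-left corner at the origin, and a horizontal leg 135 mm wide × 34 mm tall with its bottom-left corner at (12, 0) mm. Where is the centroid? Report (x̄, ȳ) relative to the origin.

x̄ = 55.54 mm, ȳ = 41.61 mm

vertical leg: A = 12 × 185 = 2220.00, centroid at (6.00, 92.50).
horizontal leg: A = 135 × 34 = 4590.00, centroid at (79.50, 17.00).
ΣA = 6810.00 mm², ΣAx̄ = 378225.00 mm³, ΣAȳ = 283380.00 mm³.
x̄ = 378225.00/6810.00 = 55.54 mm; ȳ = 283380.00/6810.00 = 41.61 mm.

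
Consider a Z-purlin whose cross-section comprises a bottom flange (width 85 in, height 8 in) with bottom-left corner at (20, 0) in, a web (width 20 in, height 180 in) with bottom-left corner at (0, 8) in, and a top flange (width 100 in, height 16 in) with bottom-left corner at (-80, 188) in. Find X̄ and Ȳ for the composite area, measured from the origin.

X̄ = 5.19 in, Ȳ = 113.80 in

Part | A | x̄ᵢ | ȳᵢ | A·x̄ᵢ | A·ȳᵢ
bottom flange | 680.00 | 62.50 | 4.00 | 42500.00 | 2720.00
web | 3600.00 | 10.00 | 98.00 | 36000.00 | 352800.00
top flange | 1600.00 | -30.00 | 196.00 | -48000.00 | 313600.00
Σ | 5880.00 |  |  | 30500.00 | 669120.00
X̄ = 30500.00 / 5880.00 = 5.19 in
Ȳ = 669120.00 / 5880.00 = 113.80 in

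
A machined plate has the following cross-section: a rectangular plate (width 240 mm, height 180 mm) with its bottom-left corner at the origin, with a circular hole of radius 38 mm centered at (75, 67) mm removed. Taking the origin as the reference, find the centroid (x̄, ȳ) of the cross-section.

plate: A = 240 × 180 = 43200.00, centroid at (120.00, 90.00).
hole: A = −π·38² = -4536.46, centroid at (75.00, 67.00).
ΣA = 38663.54 mm², ΣAx̄ = 4843765.52 mm³, ΣAȳ = 3584057.19 mm³.
x̄ = 4843765.52/38663.54 = 125.28 mm; ȳ = 3584057.19/38663.54 = 92.70 mm.

x̄ = 125.28 mm, ȳ = 92.70 mm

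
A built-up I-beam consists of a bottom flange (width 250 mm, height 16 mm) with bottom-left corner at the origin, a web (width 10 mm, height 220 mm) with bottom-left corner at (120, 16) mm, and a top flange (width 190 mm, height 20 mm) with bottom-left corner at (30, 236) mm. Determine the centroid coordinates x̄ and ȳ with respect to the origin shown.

bottom flange: A = 250 × 16 = 4000.00, centroid at (125.00, 8.00).
web: A = 10 × 220 = 2200.00, centroid at (125.00, 126.00).
top flange: A = 190 × 20 = 3800.00, centroid at (125.00, 246.00).
ΣA = 10000.00 mm², ΣAx̄ = 1250000.00 mm³, ΣAȳ = 1244000.00 mm³.
x̄ = 1250000.00/10000.00 = 125.00 mm; ȳ = 1244000.00/10000.00 = 124.40 mm.

x̄ = 125.00 mm, ȳ = 124.40 mm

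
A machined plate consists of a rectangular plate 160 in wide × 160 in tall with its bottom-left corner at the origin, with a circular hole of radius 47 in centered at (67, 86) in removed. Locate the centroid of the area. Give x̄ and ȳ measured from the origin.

x̄ = 84.83 in, ȳ = 77.77 in

Part | A | x̄ᵢ | ȳᵢ | A·x̄ᵢ | A·ȳᵢ
plate | 25600.00 | 80.00 | 80.00 | 2048000.00 | 2048000.00
hole | -6939.78 | 67.00 | 86.00 | -464965.14 | -596820.92
Σ | 18660.22 |  |  | 1583034.86 | 1451179.08
x̄ = 1583034.86 / 18660.22 = 84.83 in
ȳ = 1451179.08 / 18660.22 = 77.77 in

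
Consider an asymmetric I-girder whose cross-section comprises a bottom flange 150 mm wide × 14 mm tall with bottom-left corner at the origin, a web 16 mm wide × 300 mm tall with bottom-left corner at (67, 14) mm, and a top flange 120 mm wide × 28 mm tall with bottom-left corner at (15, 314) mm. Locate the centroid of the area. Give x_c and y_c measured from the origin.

x_c = 75.00 mm, y_c = 185.57 mm

bottom flange: A = 150 × 14 = 2100.00, centroid at (75.00, 7.00).
web: A = 16 × 300 = 4800.00, centroid at (75.00, 164.00).
top flange: A = 120 × 28 = 3360.00, centroid at (75.00, 328.00).
ΣA = 10260.00 mm²
ΣAx_c = (2100.00)(75.00) + (4800.00)(75.00) + (3360.00)(75.00) = 769500.00 mm³
ΣAy_c = (2100.00)(7.00) + (4800.00)(164.00) + (3360.00)(328.00) = 1903980.00 mm³
x_c = 769500.00 / 10260.00 = 75.00 mm
y_c = 1903980.00 / 10260.00 = 185.57 mm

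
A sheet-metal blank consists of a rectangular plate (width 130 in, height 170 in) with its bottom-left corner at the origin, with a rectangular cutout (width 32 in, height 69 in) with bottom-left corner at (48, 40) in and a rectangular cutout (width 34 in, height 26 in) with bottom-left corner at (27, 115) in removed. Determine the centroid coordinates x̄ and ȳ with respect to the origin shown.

x̄ = 66.09 in, ȳ = 84.22 in

Part | A | x̄ᵢ | ȳᵢ | A·x̄ᵢ | A·ȳᵢ
plate | 22100.00 | 65.00 | 85.00 | 1436500.00 | 1878500.00
hole 1 | -2208.00 | 64.00 | 74.50 | -141312.00 | -164496.00
hole 2 | -884.00 | 44.00 | 128.00 | -38896.00 | -113152.00
Σ | 19008.00 |  |  | 1256292.00 | 1600852.00
x̄ = 1256292.00 / 19008.00 = 66.09 in
ȳ = 1600852.00 / 19008.00 = 84.22 in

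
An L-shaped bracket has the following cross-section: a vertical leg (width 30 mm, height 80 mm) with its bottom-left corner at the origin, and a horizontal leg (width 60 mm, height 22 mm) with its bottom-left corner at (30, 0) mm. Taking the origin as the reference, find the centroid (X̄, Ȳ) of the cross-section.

vertical leg: A = 30 × 80 = 2400.00, centroid at (15.00, 40.00).
horizontal leg: A = 60 × 22 = 1320.00, centroid at (60.00, 11.00).
ΣA = 3720.00 mm², ΣAX̄ = 115200.00 mm³, ΣAȲ = 110520.00 mm³.
X̄ = 115200.00/3720.00 = 30.97 mm; Ȳ = 110520.00/3720.00 = 29.71 mm.

X̄ = 30.97 mm, Ȳ = 29.71 mm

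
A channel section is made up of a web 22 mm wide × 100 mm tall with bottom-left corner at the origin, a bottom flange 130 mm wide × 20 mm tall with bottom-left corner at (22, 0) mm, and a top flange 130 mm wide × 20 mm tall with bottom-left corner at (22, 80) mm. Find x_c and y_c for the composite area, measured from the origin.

x_c = 64.41 mm, y_c = 50.00 mm

web: A = 22 × 100 = 2200.00, centroid at (11.00, 50.00).
bottom flange: A = 130 × 20 = 2600.00, centroid at (87.00, 10.00).
top flange: A = 130 × 20 = 2600.00, centroid at (87.00, 90.00).
ΣA = 7400.00 mm², ΣAx_c = 476600.00 mm³, ΣAy_c = 370000.00 mm³.
x_c = 476600.00/7400.00 = 64.41 mm; y_c = 370000.00/7400.00 = 50.00 mm.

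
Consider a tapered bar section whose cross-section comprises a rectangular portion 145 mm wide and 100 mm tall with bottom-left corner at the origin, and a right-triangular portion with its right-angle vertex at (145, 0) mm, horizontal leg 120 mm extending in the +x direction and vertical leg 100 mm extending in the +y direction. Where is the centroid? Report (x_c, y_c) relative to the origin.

rectangular portion: A = 145 × 100 = 14500.00, centroid at (72.50, 50.00).
triangular portion: A = ½·120·100 = 6000.00, centroid at (185.00, 33.33).
ΣA = 20500.00 mm²
ΣAx_c = (14500.00)(72.50) + (6000.00)(185.00) = 2161250.00 mm³
ΣAy_c = (14500.00)(50.00) + (6000.00)(33.33) = 925000.00 mm³
x_c = 2161250.00 / 20500.00 = 105.43 mm
y_c = 925000.00 / 20500.00 = 45.12 mm

x_c = 105.43 mm, y_c = 45.12 mm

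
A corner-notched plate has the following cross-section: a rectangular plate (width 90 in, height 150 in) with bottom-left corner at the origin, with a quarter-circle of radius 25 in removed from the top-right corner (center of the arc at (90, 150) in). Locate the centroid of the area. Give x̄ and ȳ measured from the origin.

x̄ = 43.70 in, ȳ = 72.57 in

Part | A | x̄ᵢ | ȳᵢ | A·x̄ᵢ | A·ȳᵢ
plate | 13500.00 | 45.00 | 75.00 | 607500.00 | 1012500.00
removed quarter-circle | -490.87 | 79.39 | 139.39 | -38970.31 | -68422.74
Σ | 13009.13 |  |  | 568529.69 | 944077.26
x̄ = 568529.69 / 13009.13 = 43.70 in
ȳ = 944077.26 / 13009.13 = 72.57 in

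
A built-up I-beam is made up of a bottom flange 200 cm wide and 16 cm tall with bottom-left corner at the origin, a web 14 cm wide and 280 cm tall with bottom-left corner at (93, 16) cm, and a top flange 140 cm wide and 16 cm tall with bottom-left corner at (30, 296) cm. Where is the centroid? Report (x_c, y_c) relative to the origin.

Part | A | x̄ᵢ | ȳᵢ | A·x̄ᵢ | A·ȳᵢ
bottom flange | 3200.00 | 100.00 | 8.00 | 320000.00 | 25600.00
web | 3920.00 | 100.00 | 156.00 | 392000.00 | 611520.00
top flange | 2240.00 | 100.00 | 304.00 | 224000.00 | 680960.00
Σ | 9360.00 |  |  | 936000.00 | 1318080.00
x_c = 936000.00 / 9360.00 = 100.00 cm
y_c = 1318080.00 / 9360.00 = 140.82 cm

x_c = 100.00 cm, y_c = 140.82 cm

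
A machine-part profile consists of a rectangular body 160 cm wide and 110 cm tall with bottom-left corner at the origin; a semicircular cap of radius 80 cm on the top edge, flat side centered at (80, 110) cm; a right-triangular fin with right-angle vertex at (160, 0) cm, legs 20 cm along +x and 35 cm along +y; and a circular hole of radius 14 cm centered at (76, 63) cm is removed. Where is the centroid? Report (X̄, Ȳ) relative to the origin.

X̄ = 81.20 cm, Ȳ = 86.92 cm

rectangular body: A = 160 × 110 = 17600.00, centroid at (80.00, 55.00).
semicircular top: A = ½π·80² = 10053.10, centroid at (80.00, 143.95).
triangular fin: A = ½·20·35 = 350.00, centroid at (166.67, 11.67).
hole: A = −π·14² = -615.75, centroid at (76.00, 63.00).
ΣA = 27387.34 cm², ΣAX̄ = 2223783.89 cm³, ΣAȲ = 2380464.89 cm³.
X̄ = 2223783.89/27387.34 = 81.20 cm; Ȳ = 2380464.89/27387.34 = 86.92 cm.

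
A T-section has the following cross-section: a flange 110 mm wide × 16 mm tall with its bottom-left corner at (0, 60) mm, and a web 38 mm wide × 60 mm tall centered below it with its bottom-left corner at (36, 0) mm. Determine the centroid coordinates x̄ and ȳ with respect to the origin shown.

web: A = 38 × 60 = 2280.00, centroid at (55.00, 30.00).
flange: A = 110 × 16 = 1760.00, centroid at (55.00, 68.00).
ΣA = 4040.00 mm²
ΣAx̄ = (2280.00)(55.00) + (1760.00)(55.00) = 222200.00 mm³
ΣAȳ = (2280.00)(30.00) + (1760.00)(68.00) = 188080.00 mm³
x̄ = 222200.00 / 4040.00 = 55.00 mm
ȳ = 188080.00 / 4040.00 = 46.55 mm

x̄ = 55.00 mm, ȳ = 46.55 mm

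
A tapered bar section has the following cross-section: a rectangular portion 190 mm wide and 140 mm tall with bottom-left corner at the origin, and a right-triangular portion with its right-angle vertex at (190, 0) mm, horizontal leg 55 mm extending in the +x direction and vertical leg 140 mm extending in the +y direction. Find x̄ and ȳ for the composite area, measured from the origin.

x̄ = 109.33 mm, ȳ = 67.05 mm

rectangular portion: A = 190 × 140 = 26600.00, centroid at (95.00, 70.00).
triangular portion: A = ½·55·140 = 3850.00, centroid at (208.33, 46.67).
ΣA = 30450.00 mm², ΣAx̄ = 3329083.33 mm³, ΣAȳ = 2041666.67 mm³.
x̄ = 3329083.33/30450.00 = 109.33 mm; ȳ = 2041666.67/30450.00 = 67.05 mm.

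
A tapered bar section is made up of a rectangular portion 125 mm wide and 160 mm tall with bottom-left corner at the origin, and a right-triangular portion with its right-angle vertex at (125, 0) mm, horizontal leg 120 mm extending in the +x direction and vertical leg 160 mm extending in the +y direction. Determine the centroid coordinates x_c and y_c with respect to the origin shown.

rectangular portion: A = 125 × 160 = 20000.00, centroid at (62.50, 80.00).
triangular portion: A = ½·120·160 = 9600.00, centroid at (165.00, 53.33).
ΣA = 29600.00 mm², ΣAx_c = 2834000.00 mm³, ΣAy_c = 2112000.00 mm³.
x_c = 2834000.00/29600.00 = 95.74 mm; y_c = 2112000.00/29600.00 = 71.35 mm.

x_c = 95.74 mm, y_c = 71.35 mm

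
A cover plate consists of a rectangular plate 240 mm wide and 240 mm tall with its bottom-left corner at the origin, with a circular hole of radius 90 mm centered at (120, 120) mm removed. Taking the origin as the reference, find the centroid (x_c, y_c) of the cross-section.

plate: A = 240 × 240 = 57600.00, centroid at (120.00, 120.00).
hole: A = −π·90² = -25446.90, centroid at (120.00, 120.00).
ΣA = 32153.10 mm², ΣAx_c = 3858371.94 mm³, ΣAy_c = 3858371.94 mm³.
x_c = 3858371.94/32153.10 = 120.00 mm; y_c = 3858371.94/32153.10 = 120.00 mm.

x_c = 120.00 mm, y_c = 120.00 mm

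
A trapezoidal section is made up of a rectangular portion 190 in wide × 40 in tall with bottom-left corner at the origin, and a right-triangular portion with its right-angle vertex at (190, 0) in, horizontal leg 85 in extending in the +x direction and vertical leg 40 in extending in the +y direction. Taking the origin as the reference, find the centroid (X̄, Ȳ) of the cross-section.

rectangular portion: A = 190 × 40 = 7600.00, centroid at (95.00, 20.00).
triangular portion: A = ½·85·40 = 1700.00, centroid at (218.33, 13.33).
ΣA = 9300.00 in², ΣAX̄ = 1093166.67 in³, ΣAȲ = 174666.67 in³.
X̄ = 1093166.67/9300.00 = 117.54 in; Ȳ = 174666.67/9300.00 = 18.78 in.

X̄ = 117.54 in, Ȳ = 18.78 in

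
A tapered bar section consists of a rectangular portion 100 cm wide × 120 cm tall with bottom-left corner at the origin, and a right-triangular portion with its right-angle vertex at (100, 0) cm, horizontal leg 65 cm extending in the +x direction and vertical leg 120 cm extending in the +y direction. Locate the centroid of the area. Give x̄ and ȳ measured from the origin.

x̄ = 67.58 cm, ȳ = 55.09 cm

Part | A | x̄ᵢ | ȳᵢ | A·x̄ᵢ | A·ȳᵢ
rectangular portion | 12000.00 | 50.00 | 60.00 | 600000.00 | 720000.00
triangular portion | 3900.00 | 121.67 | 40.00 | 474500.00 | 156000.00
Σ | 15900.00 |  |  | 1074500.00 | 876000.00
x̄ = 1074500.00 / 15900.00 = 67.58 cm
ȳ = 876000.00 / 15900.00 = 55.09 cm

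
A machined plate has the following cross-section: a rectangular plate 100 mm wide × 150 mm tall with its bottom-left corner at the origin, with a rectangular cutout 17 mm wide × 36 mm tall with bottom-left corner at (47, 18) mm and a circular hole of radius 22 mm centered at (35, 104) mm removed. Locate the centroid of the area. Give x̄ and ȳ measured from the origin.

Part | A | x̄ᵢ | ȳᵢ | A·x̄ᵢ | A·ȳᵢ
plate | 15000.00 | 50.00 | 75.00 | 750000.00 | 1125000.00
hole 1 | -612.00 | 55.50 | 36.00 | -33966.00 | -22032.00
hole 2 | -1520.53 | 35.00 | 104.00 | -53218.58 | -158135.21
Σ | 12867.47 |  |  | 662815.42 | 944832.79
x̄ = 662815.42 / 12867.47 = 51.51 mm
ȳ = 944832.79 / 12867.47 = 73.43 mm

x̄ = 51.51 mm, ȳ = 73.43 mm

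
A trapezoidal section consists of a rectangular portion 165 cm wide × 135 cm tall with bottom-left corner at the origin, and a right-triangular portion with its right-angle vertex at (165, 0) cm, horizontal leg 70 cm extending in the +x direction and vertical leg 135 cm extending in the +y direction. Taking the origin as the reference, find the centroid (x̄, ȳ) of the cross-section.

rectangular portion: A = 165 × 135 = 22275.00, centroid at (82.50, 67.50).
triangular portion: A = ½·70·135 = 4725.00, centroid at (188.33, 45.00).
ΣA = 27000.00 cm²
ΣAx̄ = (22275.00)(82.50) + (4725.00)(188.33) = 2727562.50 cm³
ΣAȳ = (22275.00)(67.50) + (4725.00)(45.00) = 1716187.50 cm³
x̄ = 2727562.50 / 27000.00 = 101.02 cm
ȳ = 1716187.50 / 27000.00 = 63.56 cm

x̄ = 101.02 cm, ȳ = 63.56 cm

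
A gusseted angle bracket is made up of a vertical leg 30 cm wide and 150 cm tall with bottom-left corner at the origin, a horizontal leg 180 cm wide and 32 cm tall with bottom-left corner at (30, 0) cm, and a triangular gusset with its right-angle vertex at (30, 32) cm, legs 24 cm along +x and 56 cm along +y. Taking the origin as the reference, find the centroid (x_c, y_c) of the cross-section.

vertical leg: A = 30 × 150 = 4500.00, centroid at (15.00, 75.00).
horizontal leg: A = 180 × 32 = 5760.00, centroid at (120.00, 16.00).
gusset: A = ½·24·56 = 672.00, centroid at (38.00, 50.67).
ΣA = 10932.00 cm²
ΣAx_c = (4500.00)(15.00) + (5760.00)(120.00) + (672.00)(38.00) = 784236.00 cm³
ΣAy_c = (4500.00)(75.00) + (5760.00)(16.00) + (672.00)(50.67) = 463708.00 cm³
x_c = 784236.00 / 10932.00 = 71.74 cm
y_c = 463708.00 / 10932.00 = 42.42 cm

x_c = 71.74 cm, y_c = 42.42 cm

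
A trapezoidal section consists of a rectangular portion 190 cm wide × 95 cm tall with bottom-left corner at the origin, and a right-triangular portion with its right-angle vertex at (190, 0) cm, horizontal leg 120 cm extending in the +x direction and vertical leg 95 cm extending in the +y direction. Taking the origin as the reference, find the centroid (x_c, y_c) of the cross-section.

x_c = 127.40 cm, y_c = 43.70 cm

rectangular portion: A = 190 × 95 = 18050.00, centroid at (95.00, 47.50).
triangular portion: A = ½·120·95 = 5700.00, centroid at (230.00, 31.67).
ΣA = 23750.00 cm²
ΣAx_c = (18050.00)(95.00) + (5700.00)(230.00) = 3025750.00 cm³
ΣAy_c = (18050.00)(47.50) + (5700.00)(31.67) = 1037875.00 cm³
x_c = 3025750.00 / 23750.00 = 127.40 cm
y_c = 1037875.00 / 23750.00 = 43.70 cm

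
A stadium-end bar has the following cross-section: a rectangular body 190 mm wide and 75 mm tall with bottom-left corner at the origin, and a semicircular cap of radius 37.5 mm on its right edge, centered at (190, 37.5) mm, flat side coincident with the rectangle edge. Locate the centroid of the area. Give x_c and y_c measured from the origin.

rectangular body: A = 190 × 75 = 14250.00, centroid at (95.00, 37.50).
semicircular end: A = ½π·37.5² = 2208.93, centroid at (205.92, 37.50).
ΣA = 16458.93 mm²
ΣAx_c = (14250.00)(95.00) + (2208.93)(205.92) = 1808603.39 mm³
ΣAy_c = (14250.00)(37.50) + (2208.93)(37.50) = 617209.96 mm³
x_c = 1808603.39 / 16458.93 = 109.89 mm
y_c = 617209.96 / 16458.93 = 37.50 mm

x_c = 109.89 mm, y_c = 37.50 mm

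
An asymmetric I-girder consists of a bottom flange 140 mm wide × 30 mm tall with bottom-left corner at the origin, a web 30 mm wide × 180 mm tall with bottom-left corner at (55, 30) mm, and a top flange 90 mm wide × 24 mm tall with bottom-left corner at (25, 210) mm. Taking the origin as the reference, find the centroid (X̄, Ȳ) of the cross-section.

bottom flange: A = 140 × 30 = 4200.00, centroid at (70.00, 15.00).
web: A = 30 × 180 = 5400.00, centroid at (70.00, 120.00).
top flange: A = 90 × 24 = 2160.00, centroid at (70.00, 222.00).
ΣA = 11760.00 mm², ΣAX̄ = 823200.00 mm³, ΣAȲ = 1190520.00 mm³.
X̄ = 823200.00/11760.00 = 70.00 mm; Ȳ = 1190520.00/11760.00 = 101.23 mm.

X̄ = 70.00 mm, Ȳ = 101.23 mm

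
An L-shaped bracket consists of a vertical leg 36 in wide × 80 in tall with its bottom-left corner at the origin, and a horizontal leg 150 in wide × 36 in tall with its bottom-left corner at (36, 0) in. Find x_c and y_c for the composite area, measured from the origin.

x_c = 78.65 in, y_c = 25.65 in

vertical leg: A = 36 × 80 = 2880.00, centroid at (18.00, 40.00).
horizontal leg: A = 150 × 36 = 5400.00, centroid at (111.00, 18.00).
ΣA = 8280.00 in²
ΣAx_c = (2880.00)(18.00) + (5400.00)(111.00) = 651240.00 in³
ΣAy_c = (2880.00)(40.00) + (5400.00)(18.00) = 212400.00 in³
x_c = 651240.00 / 8280.00 = 78.65 in
y_c = 212400.00 / 8280.00 = 25.65 in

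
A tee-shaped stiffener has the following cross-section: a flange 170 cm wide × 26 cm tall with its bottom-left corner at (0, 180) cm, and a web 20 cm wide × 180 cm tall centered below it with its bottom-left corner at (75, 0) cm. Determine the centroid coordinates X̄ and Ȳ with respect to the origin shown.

X̄ = 85.00 cm, Ȳ = 146.77 cm

web: A = 20 × 180 = 3600.00, centroid at (85.00, 90.00).
flange: A = 170 × 26 = 4420.00, centroid at (85.00, 193.00).
ΣA = 8020.00 cm²
ΣAX̄ = (3600.00)(85.00) + (4420.00)(85.00) = 681700.00 cm³
ΣAȲ = (3600.00)(90.00) + (4420.00)(193.00) = 1177060.00 cm³
X̄ = 681700.00 / 8020.00 = 85.00 cm
Ȳ = 1177060.00 / 8020.00 = 146.77 cm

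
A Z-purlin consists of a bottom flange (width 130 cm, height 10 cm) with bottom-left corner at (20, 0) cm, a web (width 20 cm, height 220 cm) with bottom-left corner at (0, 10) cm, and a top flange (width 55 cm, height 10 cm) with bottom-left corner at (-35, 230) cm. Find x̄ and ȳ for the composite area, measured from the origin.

bottom flange: A = 130 × 10 = 1300.00, centroid at (85.00, 5.00).
web: A = 20 × 220 = 4400.00, centroid at (10.00, 120.00).
top flange: A = 55 × 10 = 550.00, centroid at (-7.50, 235.00).
ΣA = 6250.00 cm²
ΣAx̄ = (1300.00)(85.00) + (4400.00)(10.00) + (550.00)(-7.50) = 150375.00 cm³
ΣAȳ = (1300.00)(5.00) + (4400.00)(120.00) + (550.00)(235.00) = 663750.00 cm³
x̄ = 150375.00 / 6250.00 = 24.06 cm
ȳ = 663750.00 / 6250.00 = 106.20 cm

x̄ = 24.06 cm, ȳ = 106.20 cm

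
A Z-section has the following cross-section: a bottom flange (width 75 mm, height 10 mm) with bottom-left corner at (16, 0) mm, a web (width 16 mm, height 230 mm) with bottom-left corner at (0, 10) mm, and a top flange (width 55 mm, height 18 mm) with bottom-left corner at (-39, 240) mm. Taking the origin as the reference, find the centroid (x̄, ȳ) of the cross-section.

x̄ = 10.73 mm, ȳ = 131.04 mm

bottom flange: A = 75 × 10 = 750.00, centroid at (53.50, 5.00).
web: A = 16 × 230 = 3680.00, centroid at (8.00, 125.00).
top flange: A = 55 × 18 = 990.00, centroid at (-11.50, 249.00).
ΣA = 5420.00 mm², ΣAx̄ = 58180.00 mm³, ΣAȳ = 710260.00 mm³.
x̄ = 58180.00/5420.00 = 10.73 mm; ȳ = 710260.00/5420.00 = 131.04 mm.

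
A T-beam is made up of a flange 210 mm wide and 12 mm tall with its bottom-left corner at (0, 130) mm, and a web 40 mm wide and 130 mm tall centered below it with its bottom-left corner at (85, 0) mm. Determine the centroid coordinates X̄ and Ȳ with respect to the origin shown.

web: A = 40 × 130 = 5200.00, centroid at (105.00, 65.00).
flange: A = 210 × 12 = 2520.00, centroid at (105.00, 136.00).
ΣA = 7720.00 mm²
ΣAX̄ = (5200.00)(105.00) + (2520.00)(105.00) = 810600.00 mm³
ΣAȲ = (5200.00)(65.00) + (2520.00)(136.00) = 680720.00 mm³
X̄ = 810600.00 / 7720.00 = 105.00 mm
Ȳ = 680720.00 / 7720.00 = 88.18 mm

X̄ = 105.00 mm, Ȳ = 88.18 mm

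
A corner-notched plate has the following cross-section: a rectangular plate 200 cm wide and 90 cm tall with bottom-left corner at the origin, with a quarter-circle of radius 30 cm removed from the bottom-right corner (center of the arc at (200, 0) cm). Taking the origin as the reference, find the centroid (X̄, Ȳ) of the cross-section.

plate: A = 200 × 90 = 18000.00, centroid at (100.00, 45.00).
removed quarter-circle: A = −¼π·30² = -706.86, centroid at (187.27, 12.73).
ΣA = 17293.14 cm²
ΣAX̄ = (18000.00)(100.00) + (-706.86)(187.27) = 1667628.33 cm³
ΣAȲ = (18000.00)(45.00) + (-706.86)(12.73) = 801000.00 cm³
X̄ = 1667628.33 / 17293.14 = 96.43 cm
Ȳ = 801000.00 / 17293.14 = 46.32 cm

X̄ = 96.43 cm, Ȳ = 46.32 cm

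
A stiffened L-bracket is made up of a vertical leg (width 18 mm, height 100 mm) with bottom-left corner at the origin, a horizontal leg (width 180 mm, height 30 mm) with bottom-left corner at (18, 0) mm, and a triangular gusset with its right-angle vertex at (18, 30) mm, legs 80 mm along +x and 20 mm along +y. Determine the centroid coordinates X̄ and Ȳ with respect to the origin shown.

X̄ = 79.39 mm, Ȳ = 25.04 mm

vertical leg: A = 18 × 100 = 1800.00, centroid at (9.00, 50.00).
horizontal leg: A = 180 × 30 = 5400.00, centroid at (108.00, 15.00).
gusset: A = ½·80·20 = 800.00, centroid at (44.67, 36.67).
ΣA = 8000.00 mm²
ΣAX̄ = (1800.00)(9.00) + (5400.00)(108.00) + (800.00)(44.67) = 635133.33 mm³
ΣAȲ = (1800.00)(50.00) + (5400.00)(15.00) + (800.00)(36.67) = 200333.33 mm³
X̄ = 635133.33 / 8000.00 = 79.39 mm
Ȳ = 200333.33 / 8000.00 = 25.04 mm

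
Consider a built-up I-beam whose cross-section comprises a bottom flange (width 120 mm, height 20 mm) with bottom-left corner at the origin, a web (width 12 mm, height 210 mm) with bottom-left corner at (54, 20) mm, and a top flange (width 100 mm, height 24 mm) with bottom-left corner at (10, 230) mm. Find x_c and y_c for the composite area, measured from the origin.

bottom flange: A = 120 × 20 = 2400.00, centroid at (60.00, 10.00).
web: A = 12 × 210 = 2520.00, centroid at (60.00, 125.00).
top flange: A = 100 × 24 = 2400.00, centroid at (60.00, 242.00).
ΣA = 7320.00 mm²
ΣAx_c = (2400.00)(60.00) + (2520.00)(60.00) + (2400.00)(60.00) = 439200.00 mm³
ΣAy_c = (2400.00)(10.00) + (2520.00)(125.00) + (2400.00)(242.00) = 919800.00 mm³
x_c = 439200.00 / 7320.00 = 60.00 mm
y_c = 919800.00 / 7320.00 = 125.66 mm

x_c = 60.00 mm, y_c = 125.66 mm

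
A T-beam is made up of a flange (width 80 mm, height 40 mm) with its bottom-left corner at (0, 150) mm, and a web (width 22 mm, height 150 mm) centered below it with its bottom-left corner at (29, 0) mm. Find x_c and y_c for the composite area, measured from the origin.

web: A = 22 × 150 = 3300.00, centroid at (40.00, 75.00).
flange: A = 80 × 40 = 3200.00, centroid at (40.00, 170.00).
ΣA = 6500.00 mm²
ΣAx_c = (3300.00)(40.00) + (3200.00)(40.00) = 260000.00 mm³
ΣAy_c = (3300.00)(75.00) + (3200.00)(170.00) = 791500.00 mm³
x_c = 260000.00 / 6500.00 = 40.00 mm
y_c = 791500.00 / 6500.00 = 121.77 mm

x_c = 40.00 mm, y_c = 121.77 mm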